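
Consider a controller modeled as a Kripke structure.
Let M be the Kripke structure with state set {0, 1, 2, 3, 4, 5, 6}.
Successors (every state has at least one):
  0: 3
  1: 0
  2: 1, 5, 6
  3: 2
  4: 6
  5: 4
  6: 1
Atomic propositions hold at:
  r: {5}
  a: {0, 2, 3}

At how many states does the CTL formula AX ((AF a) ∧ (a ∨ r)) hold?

AF a: least fixpoint, start Z0 = {0, 2, 3}, add states with every successor in Z. Z1 = {0, 1, 2, 3}; Z2 = {0, 1, 2, 3, 6}; Z3 = {0, 1, 2, 3, 4, 6}; Z4 = {0, 1, 2, 3, 4, 5, 6}; fixed.
Sat(AF a) = {0, 1, 2, 3, 4, 5, 6}
Sat(a ∨ r) = {0, 2, 3, 5}
Sat((AF a) ∧ (a ∨ r)) = {0, 2, 3, 5}
Sat(AX ((AF a) ∧ (a ∨ r))) = {s : every successor in {0, 2, 3, 5}} = {0, 1, 3}
|Sat(AX ((AF a) ∧ (a ∨ r)))| = |{0, 1, 3}| = 3.

3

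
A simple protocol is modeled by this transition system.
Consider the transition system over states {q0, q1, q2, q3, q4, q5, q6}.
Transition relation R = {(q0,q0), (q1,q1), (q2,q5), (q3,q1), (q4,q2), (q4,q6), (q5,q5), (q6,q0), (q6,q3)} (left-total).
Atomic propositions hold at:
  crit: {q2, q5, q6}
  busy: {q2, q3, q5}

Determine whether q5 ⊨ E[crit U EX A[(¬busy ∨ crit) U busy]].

Sat(¬busy) = {q0, q1, q4, q6}
Sat(¬busy ∨ crit) = {q0, q1, q2, q4, q5, q6}
A[(¬busy ∨ crit) U busy]: least fixpoint, start Z0 = Sat(busy) = {q2, q3, q5}, add states in Sat(¬busy ∨ crit) with every successor in Z. Already a fixed point.
Sat(A[(¬busy ∨ crit) U busy]) = {q2, q3, q5}
Sat(EX A[(¬busy ∨ crit) U busy]) = {s : some successor in {q2, q3, q5}} = {q2, q4, q5, q6}
E[crit U EX A[(¬busy ∨ crit) U busy]]: least fixpoint, start Z0 = Sat(EX A[(¬busy ∨ crit) U busy]) = {q2, q4, q5, q6}, add states in Sat(crit) with some successor in Z. Already a fixed point.
Sat(E[crit U EX A[(¬busy ∨ crit) U busy]]) = {q2, q4, q5, q6}
q5 ∈ Sat(E[crit U EX A[(¬busy ∨ crit) U busy]]) = {q2, q4, q5, q6}, so the formula holds at q5.

Yes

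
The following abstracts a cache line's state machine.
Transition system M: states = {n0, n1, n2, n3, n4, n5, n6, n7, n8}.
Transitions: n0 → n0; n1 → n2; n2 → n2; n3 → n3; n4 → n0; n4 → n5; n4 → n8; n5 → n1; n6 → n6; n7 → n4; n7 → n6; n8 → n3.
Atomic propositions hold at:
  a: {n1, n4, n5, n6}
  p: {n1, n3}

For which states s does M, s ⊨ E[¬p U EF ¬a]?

{n0, n1, n2, n3, n4, n5, n7, n8}

Sat(¬p) = {n0, n2, n4, n5, n6, n7, n8}
Sat(¬a) = {n0, n2, n3, n7, n8}
EF ¬a: least fixpoint, start Z0 = {n0, n2, n3, n7, n8}, add states with some successor in Z. Z1 = {n0, n1, n2, n3, n4, n7, n8}; Z2 = {n0, n1, n2, n3, n4, n5, n7, n8}; fixed.
Sat(EF ¬a) = {n0, n1, n2, n3, n4, n5, n7, n8}
E[¬p U EF ¬a]: least fixpoint, start Z0 = Sat(EF ¬a) = {n0, n1, n2, n3, n4, n5, n7, n8}, add states in Sat(¬p) with some successor in Z. Already a fixed point.
Sat(E[¬p U EF ¬a]) = {n0, n1, n2, n3, n4, n5, n7, n8}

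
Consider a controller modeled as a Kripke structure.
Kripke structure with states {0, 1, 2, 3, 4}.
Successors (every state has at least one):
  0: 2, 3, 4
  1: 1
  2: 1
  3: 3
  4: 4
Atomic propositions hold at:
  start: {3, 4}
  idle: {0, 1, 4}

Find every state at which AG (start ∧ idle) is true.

Sat(start ∧ idle) = {4}
AG (start ∧ idle): greatest fixpoint, start Z0 = {4}, keep only states in Sat with every successor in Z. Already a fixed point.
Sat(AG (start ∧ idle)) = {4}

{4}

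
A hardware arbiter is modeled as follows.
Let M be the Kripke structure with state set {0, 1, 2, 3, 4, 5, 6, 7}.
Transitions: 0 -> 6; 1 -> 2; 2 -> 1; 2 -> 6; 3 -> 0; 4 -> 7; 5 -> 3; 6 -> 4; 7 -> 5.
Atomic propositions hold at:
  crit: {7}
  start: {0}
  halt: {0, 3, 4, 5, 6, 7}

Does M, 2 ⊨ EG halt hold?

No

EG halt: greatest fixpoint, start Z0 = {0, 3, 4, 5, 6, 7}, keep only states in Sat with some successor in Z. Already a fixed point.
Sat(EG halt) = {0, 3, 4, 5, 6, 7}
2 ∉ Sat(EG halt) = {0, 3, 4, 5, 6, 7}, so the formula does not hold at 2.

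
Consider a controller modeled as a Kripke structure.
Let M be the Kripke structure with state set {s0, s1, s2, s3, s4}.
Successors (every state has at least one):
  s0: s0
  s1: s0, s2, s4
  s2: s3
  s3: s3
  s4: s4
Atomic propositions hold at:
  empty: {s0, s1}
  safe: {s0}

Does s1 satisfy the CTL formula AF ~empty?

Sat(~empty) = {s2, s3, s4}
AF ~empty: least fixpoint, start Z0 = {s2, s3, s4}, add states with every successor in Z. Already a fixed point.
Sat(AF ~empty) = {s2, s3, s4}
s1 ∉ Sat(AF ~empty) = {s2, s3, s4}, so the formula does not hold at s1.

No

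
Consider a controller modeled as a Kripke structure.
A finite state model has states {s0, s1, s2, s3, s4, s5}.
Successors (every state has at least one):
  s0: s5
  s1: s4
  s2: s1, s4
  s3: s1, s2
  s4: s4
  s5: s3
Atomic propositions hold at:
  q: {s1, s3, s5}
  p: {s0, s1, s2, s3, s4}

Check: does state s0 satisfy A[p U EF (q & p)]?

Yes

Sat(q & p) = {s1, s3}
EF (q & p): least fixpoint, start Z0 = {s1, s3}, add states with some successor in Z. Z1 = {s1, s2, s3, s5}; Z2 = {s0, s1, s2, s3, s5}; fixed.
Sat(EF (q & p)) = {s0, s1, s2, s3, s5}
A[p U EF (q & p)]: least fixpoint, start Z0 = Sat(EF (q & p)) = {s0, s1, s2, s3, s5}, add states in Sat(p) with every successor in Z. Already a fixed point.
Sat(A[p U EF (q & p)]) = {s0, s1, s2, s3, s5}
s0 ∈ Sat(A[p U EF (q & p)]) = {s0, s1, s2, s3, s5}, so the formula holds at s0.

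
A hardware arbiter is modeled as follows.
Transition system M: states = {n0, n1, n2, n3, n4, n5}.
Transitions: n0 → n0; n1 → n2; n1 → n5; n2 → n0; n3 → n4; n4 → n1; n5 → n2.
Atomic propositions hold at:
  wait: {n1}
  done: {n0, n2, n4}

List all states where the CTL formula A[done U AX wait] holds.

Sat(AX wait) = {s : every successor in {n1}} = {n4}
A[done U AX wait]: least fixpoint, start Z0 = Sat(AX wait) = {n4}, add states in Sat(done) with every successor in Z. Already a fixed point.
Sat(A[done U AX wait]) = {n4}

{n4}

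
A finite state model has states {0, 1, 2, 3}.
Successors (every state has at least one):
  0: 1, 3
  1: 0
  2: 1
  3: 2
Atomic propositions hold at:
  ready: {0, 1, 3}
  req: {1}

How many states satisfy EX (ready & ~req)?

Sat(~req) = {0, 2, 3}
Sat(ready & ~req) = {0, 3}
Sat(EX (ready & ~req)) = {s : some successor in {0, 3}} = {0, 1}
|Sat(EX (ready & ~req))| = |{0, 1}| = 2.

2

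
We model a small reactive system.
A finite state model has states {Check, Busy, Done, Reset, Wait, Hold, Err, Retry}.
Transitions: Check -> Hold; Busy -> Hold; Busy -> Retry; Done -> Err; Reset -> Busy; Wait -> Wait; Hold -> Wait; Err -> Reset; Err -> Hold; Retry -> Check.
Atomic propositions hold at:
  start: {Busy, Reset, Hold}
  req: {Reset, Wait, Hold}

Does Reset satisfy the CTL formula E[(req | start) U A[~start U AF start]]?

Yes

Sat(req | start) = {Busy, Reset, Wait, Hold}
Sat(~start) = {Check, Done, Wait, Err, Retry}
AF start: least fixpoint, start Z0 = {Busy, Reset, Hold}, add states with every successor in Z. Z1 = {Check, Busy, Reset, Hold, Err}; Z2 = {Check, Busy, Done, Reset, Hold, Err, Retry}; fixed.
Sat(AF start) = {Check, Busy, Done, Reset, Hold, Err, Retry}
A[~start U AF start]: least fixpoint, start Z0 = Sat(AF start) = {Check, Busy, Done, Reset, Hold, Err, Retry}, add states in Sat(~start) with every successor in Z. Already a fixed point.
Sat(A[~start U AF start]) = {Check, Busy, Done, Reset, Hold, Err, Retry}
E[(req | start) U A[~start U AF start]]: least fixpoint, start Z0 = Sat(A[~start U AF start]) = {Check, Busy, Done, Reset, Hold, Err, Retry}, add states in Sat(req | start) with some successor in Z. Already a fixed point.
Sat(E[(req | start) U A[~start U AF start]]) = {Check, Busy, Done, Reset, Hold, Err, Retry}
Reset ∈ Sat(E[(req | start) U A[~start U AF start]]) = {Check, Busy, Done, Reset, Hold, Err, Retry}, so the formula holds at Reset.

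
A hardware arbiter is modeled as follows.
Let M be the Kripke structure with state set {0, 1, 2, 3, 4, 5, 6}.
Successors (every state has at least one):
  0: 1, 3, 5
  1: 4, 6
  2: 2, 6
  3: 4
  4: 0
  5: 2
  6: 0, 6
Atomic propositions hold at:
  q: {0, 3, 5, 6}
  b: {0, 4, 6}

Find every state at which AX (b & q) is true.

Sat(b & q) = {0, 6}
Sat(AX (b & q)) = {s : every successor in {0, 6}} = {4, 6}

{4, 6}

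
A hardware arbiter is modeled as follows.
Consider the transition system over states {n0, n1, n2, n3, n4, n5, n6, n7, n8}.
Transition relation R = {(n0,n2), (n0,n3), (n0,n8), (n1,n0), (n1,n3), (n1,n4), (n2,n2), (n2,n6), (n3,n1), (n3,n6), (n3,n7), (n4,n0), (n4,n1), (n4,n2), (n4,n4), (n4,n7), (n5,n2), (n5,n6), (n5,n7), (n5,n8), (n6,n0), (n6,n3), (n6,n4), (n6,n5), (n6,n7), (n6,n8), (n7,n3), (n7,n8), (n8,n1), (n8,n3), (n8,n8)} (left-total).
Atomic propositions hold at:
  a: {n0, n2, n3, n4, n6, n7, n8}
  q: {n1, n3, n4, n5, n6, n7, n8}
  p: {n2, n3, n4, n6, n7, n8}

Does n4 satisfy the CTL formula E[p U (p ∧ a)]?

Sat(p ∧ a) = {n2, n3, n4, n6, n7, n8}
E[p U (p ∧ a)]: least fixpoint, start Z0 = Sat((p ∧ a)) = {n2, n3, n4, n6, n7, n8}, add states in Sat(p) with some successor in Z. Already a fixed point.
Sat(E[p U (p ∧ a)]) = {n2, n3, n4, n6, n7, n8}
n4 ∈ Sat(E[p U (p ∧ a)]) = {n2, n3, n4, n6, n7, n8}, so the formula holds at n4.

Yes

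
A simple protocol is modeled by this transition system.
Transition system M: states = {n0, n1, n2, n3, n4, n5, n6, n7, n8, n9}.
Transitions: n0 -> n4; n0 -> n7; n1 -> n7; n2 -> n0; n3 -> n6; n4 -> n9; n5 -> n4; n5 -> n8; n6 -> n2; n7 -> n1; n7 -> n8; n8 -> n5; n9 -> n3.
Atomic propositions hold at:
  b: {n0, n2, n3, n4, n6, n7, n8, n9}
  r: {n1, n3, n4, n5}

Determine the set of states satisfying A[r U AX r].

Sat(AX r) = {s : every successor in {n1, n3, n4, n5}} = {n8, n9}
A[r U AX r]: least fixpoint, start Z0 = Sat(AX r) = {n8, n9}, add states in Sat(r) with every successor in Z. Z1 = {n4, n8, n9}; Z2 = {n4, n5, n8, n9}; fixed.
Sat(A[r U AX r]) = {n4, n5, n8, n9}

{n4, n5, n8, n9}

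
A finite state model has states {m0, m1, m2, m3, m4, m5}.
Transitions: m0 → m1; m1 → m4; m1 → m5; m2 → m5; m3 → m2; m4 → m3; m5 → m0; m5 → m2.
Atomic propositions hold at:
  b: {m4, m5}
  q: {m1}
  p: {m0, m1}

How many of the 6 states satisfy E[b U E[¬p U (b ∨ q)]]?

5

Sat(¬p) = {m2, m3, m4, m5}
Sat(b ∨ q) = {m1, m4, m5}
E[¬p U (b ∨ q)]: least fixpoint, start Z0 = Sat((b ∨ q)) = {m1, m4, m5}, add states in Sat(¬p) with some successor in Z. Z1 = {m1, m2, m4, m5}; Z2 = {m1, m2, m3, m4, m5}; fixed.
Sat(E[¬p U (b ∨ q)]) = {m1, m2, m3, m4, m5}
E[b U E[¬p U (b ∨ q)]]: least fixpoint, start Z0 = Sat(E[¬p U (b ∨ q)]) = {m1, m2, m3, m4, m5}, add states in Sat(b) with some successor in Z. Already a fixed point.
Sat(E[b U E[¬p U (b ∨ q)]]) = {m1, m2, m3, m4, m5}
|Sat(E[b U E[¬p U (b ∨ q)]])| = |{m1, m2, m3, m4, m5}| = 5.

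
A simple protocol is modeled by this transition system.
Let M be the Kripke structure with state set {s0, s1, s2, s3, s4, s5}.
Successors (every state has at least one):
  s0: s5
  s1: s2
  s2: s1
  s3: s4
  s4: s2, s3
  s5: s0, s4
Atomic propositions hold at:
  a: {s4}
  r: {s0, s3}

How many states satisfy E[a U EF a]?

4

EF a: least fixpoint, start Z0 = {s4}, add states with some successor in Z. Z1 = {s3, s4, s5}; Z2 = {s0, s3, s4, s5}; fixed.
Sat(EF a) = {s0, s3, s4, s5}
E[a U EF a]: least fixpoint, start Z0 = Sat(EF a) = {s0, s3, s4, s5}, add states in Sat(a) with some successor in Z. Already a fixed point.
Sat(E[a U EF a]) = {s0, s3, s4, s5}
|Sat(E[a U EF a])| = |{s0, s3, s4, s5}| = 4.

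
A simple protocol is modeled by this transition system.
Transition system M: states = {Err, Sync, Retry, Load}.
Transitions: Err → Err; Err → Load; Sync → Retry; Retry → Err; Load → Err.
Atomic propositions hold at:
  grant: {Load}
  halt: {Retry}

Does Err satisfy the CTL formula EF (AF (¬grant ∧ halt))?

No

Sat(¬grant) = {Err, Sync, Retry}
Sat(¬grant ∧ halt) = {Retry}
AF (¬grant ∧ halt): least fixpoint, start Z0 = {Retry}, add states with every successor in Z. Z1 = {Sync, Retry}; fixed.
Sat(AF (¬grant ∧ halt)) = {Sync, Retry}
EF (AF (¬grant ∧ halt)): least fixpoint, start Z0 = {Sync, Retry}, add states with some successor in Z. Already a fixed point.
Sat(EF (AF (¬grant ∧ halt))) = {Sync, Retry}
Err ∉ Sat(EF (AF (¬grant ∧ halt))) = {Sync, Retry}, so the formula does not hold at Err.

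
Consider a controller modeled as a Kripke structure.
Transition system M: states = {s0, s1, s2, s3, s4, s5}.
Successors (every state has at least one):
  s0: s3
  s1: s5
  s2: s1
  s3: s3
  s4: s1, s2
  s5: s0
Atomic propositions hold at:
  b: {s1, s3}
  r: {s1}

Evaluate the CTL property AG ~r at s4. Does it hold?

No

Sat(~r) = {s0, s2, s3, s4, s5}
AG ~r: greatest fixpoint, start Z0 = {s0, s2, s3, s4, s5}, keep only states in Sat with every successor in Z. Z1 = {s0, s3, s5}; fixed.
Sat(AG ~r) = {s0, s3, s5}
s4 ∉ Sat(AG ~r) = {s0, s3, s5}, so the formula does not hold at s4.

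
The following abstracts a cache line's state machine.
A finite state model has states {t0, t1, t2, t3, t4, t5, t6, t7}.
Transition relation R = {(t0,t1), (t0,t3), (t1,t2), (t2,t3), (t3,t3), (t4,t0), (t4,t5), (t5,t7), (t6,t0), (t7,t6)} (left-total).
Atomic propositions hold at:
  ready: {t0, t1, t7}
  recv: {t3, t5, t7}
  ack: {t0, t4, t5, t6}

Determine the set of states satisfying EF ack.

EF ack: least fixpoint, start Z0 = {t0, t4, t5, t6}, add states with some successor in Z. Z1 = {t0, t4, t5, t6, t7}; fixed.
Sat(EF ack) = {t0, t4, t5, t6, t7}

{t0, t4, t5, t6, t7}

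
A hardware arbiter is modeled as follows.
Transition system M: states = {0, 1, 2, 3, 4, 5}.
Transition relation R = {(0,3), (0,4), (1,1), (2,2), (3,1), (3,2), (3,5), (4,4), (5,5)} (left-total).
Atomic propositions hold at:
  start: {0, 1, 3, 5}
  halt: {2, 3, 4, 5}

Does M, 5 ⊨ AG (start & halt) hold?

Yes

Sat(start & halt) = {3, 5}
AG (start & halt): greatest fixpoint, start Z0 = {3, 5}, keep only states in Sat with every successor in Z. Z1 = {5}; fixed.
Sat(AG (start & halt)) = {5}
5 ∈ Sat(AG (start & halt)) = {5}, so the formula holds at 5.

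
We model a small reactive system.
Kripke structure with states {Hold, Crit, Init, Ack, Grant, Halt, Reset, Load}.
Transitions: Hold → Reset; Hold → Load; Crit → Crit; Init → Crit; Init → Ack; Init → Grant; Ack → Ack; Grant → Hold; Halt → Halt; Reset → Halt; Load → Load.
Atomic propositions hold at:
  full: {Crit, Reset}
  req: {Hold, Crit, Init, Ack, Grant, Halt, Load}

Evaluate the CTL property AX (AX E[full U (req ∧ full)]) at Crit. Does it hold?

Yes

Sat(req ∧ full) = {Crit}
E[full U (req ∧ full)]: least fixpoint, start Z0 = Sat((req ∧ full)) = {Crit}, add states in Sat(full) with some successor in Z. Already a fixed point.
Sat(E[full U (req ∧ full)]) = {Crit}
Sat(AX E[full U (req ∧ full)]) = {s : every successor in {Crit}} = {Crit}
Sat(AX (AX E[full U (req ∧ full)])) = {s : every successor in {Crit}} = {Crit}
Crit ∈ Sat(AX (AX E[full U (req ∧ full)])) = {Crit}, so the formula holds at Crit.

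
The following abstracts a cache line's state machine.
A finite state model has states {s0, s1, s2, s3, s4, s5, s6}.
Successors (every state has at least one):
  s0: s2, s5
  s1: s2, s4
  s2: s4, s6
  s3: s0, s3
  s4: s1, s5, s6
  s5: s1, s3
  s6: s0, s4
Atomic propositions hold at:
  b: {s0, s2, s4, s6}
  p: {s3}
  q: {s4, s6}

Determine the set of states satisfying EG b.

{s0, s2, s4, s6}

EG b: greatest fixpoint, start Z0 = {s0, s2, s4, s6}, keep only states in Sat with some successor in Z. Already a fixed point.
Sat(EG b) = {s0, s2, s4, s6}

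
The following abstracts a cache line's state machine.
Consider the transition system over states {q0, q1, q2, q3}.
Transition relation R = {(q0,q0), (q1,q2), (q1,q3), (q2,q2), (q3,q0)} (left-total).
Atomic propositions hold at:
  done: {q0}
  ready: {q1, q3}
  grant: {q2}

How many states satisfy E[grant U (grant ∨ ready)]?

3

Sat(grant ∨ ready) = {q1, q2, q3}
E[grant U (grant ∨ ready)]: least fixpoint, start Z0 = Sat((grant ∨ ready)) = {q1, q2, q3}, add states in Sat(grant) with some successor in Z. Already a fixed point.
Sat(E[grant U (grant ∨ ready)]) = {q1, q2, q3}
|Sat(E[grant U (grant ∨ ready)])| = |{q1, q2, q3}| = 3.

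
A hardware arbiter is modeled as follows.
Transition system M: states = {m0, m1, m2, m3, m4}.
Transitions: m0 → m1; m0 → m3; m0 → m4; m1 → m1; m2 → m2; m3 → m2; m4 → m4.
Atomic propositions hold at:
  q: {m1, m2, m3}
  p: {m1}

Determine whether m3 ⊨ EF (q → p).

No

Sat(q → p) = {m0, m1, m4}
EF (q → p): least fixpoint, start Z0 = {m0, m1, m4}, add states with some successor in Z. Already a fixed point.
Sat(EF (q → p)) = {m0, m1, m4}
m3 ∉ Sat(EF (q → p)) = {m0, m1, m4}, so the formula does not hold at m3.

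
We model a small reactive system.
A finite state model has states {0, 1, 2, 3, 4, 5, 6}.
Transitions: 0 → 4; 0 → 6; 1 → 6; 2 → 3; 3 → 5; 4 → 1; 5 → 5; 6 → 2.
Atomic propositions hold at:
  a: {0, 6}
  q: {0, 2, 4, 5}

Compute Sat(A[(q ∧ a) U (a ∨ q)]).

{0, 2, 4, 5, 6}

Sat(q ∧ a) = {0}
Sat(a ∨ q) = {0, 2, 4, 5, 6}
A[(q ∧ a) U (a ∨ q)]: least fixpoint, start Z0 = Sat((a ∨ q)) = {0, 2, 4, 5, 6}, add states in Sat(q ∧ a) with every successor in Z. Already a fixed point.
Sat(A[(q ∧ a) U (a ∨ q)]) = {0, 2, 4, 5, 6}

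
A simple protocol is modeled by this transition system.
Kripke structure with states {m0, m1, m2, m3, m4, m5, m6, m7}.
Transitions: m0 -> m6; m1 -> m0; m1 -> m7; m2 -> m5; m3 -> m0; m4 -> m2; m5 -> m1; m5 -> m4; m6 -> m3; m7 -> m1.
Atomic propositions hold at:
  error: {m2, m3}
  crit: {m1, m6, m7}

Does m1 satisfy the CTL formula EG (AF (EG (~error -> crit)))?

Yes

Sat(~error) = {m0, m1, m4, m5, m6, m7}
Sat(~error -> crit) = {m1, m2, m3, m6, m7}
EG (~error -> crit): greatest fixpoint, start Z0 = {m1, m2, m3, m6, m7}, keep only states in Sat with some successor in Z. Z1 = {m1, m6, m7}; Z2 = {m1, m7}; fixed.
Sat(EG (~error -> crit)) = {m1, m7}
AF (EG (~error -> crit)): least fixpoint, start Z0 = {m1, m7}, add states with every successor in Z. Already a fixed point.
Sat(AF (EG (~error -> crit))) = {m1, m7}
EG (AF (EG (~error -> crit))): greatest fixpoint, start Z0 = {m1, m7}, keep only states in Sat with some successor in Z. Already a fixed point.
Sat(EG (AF (EG (~error -> crit)))) = {m1, m7}
m1 ∈ Sat(EG (AF (EG (~error -> crit)))) = {m1, m7}, so the formula holds at m1.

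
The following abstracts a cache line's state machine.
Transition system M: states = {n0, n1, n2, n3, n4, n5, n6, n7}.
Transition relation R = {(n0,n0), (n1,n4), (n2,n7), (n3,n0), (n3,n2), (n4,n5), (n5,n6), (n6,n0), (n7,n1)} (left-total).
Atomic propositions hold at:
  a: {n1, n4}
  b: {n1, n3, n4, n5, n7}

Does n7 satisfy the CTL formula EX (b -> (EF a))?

Yes

EF a: least fixpoint, start Z0 = {n1, n4}, add states with some successor in Z. Z1 = {n1, n4, n7}; Z2 = {n1, n2, n4, n7}; Z3 = {n1, n2, n3, n4, n7}; fixed.
Sat(EF a) = {n1, n2, n3, n4, n7}
Sat(b -> (EF a)) = {n0, n1, n2, n3, n4, n6, n7}
Sat(EX (b -> (EF a))) = {s : some successor in {n0, n1, n2, n3, n4, n6, n7}} = {n0, n1, n2, n3, n5, n6, n7}
n7 ∈ Sat(EX (b -> (EF a))) = {n0, n1, n2, n3, n5, n6, n7}, so the formula holds at n7.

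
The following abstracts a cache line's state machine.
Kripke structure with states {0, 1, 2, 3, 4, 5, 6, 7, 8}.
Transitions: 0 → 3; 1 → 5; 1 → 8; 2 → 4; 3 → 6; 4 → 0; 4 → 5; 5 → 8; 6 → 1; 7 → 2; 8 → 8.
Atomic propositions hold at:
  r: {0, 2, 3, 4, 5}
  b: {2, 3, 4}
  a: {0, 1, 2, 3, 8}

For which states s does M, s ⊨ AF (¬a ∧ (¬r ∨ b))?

Sat(¬a) = {4, 5, 6, 7}
Sat(¬r) = {1, 6, 7, 8}
Sat(¬r ∨ b) = {1, 2, 3, 4, 6, 7, 8}
Sat(¬a ∧ (¬r ∨ b)) = {4, 6, 7}
AF (¬a ∧ (¬r ∨ b)): least fixpoint, start Z0 = {4, 6, 7}, add states with every successor in Z. Z1 = {2, 3, 4, 6, 7}; Z2 = {0, 2, 3, 4, 6, 7}; fixed.
Sat(AF (¬a ∧ (¬r ∨ b))) = {0, 2, 3, 4, 6, 7}

{0, 2, 3, 4, 6, 7}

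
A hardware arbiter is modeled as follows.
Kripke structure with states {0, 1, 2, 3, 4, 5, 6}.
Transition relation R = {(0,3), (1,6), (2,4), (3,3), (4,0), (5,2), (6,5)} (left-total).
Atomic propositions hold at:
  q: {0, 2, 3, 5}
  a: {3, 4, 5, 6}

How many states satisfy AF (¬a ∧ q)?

Sat(¬a) = {0, 1, 2}
Sat(¬a ∧ q) = {0, 2}
AF (¬a ∧ q): least fixpoint, start Z0 = {0, 2}, add states with every successor in Z. Z1 = {0, 2, 4, 5}; Z2 = {0, 2, 4, 5, 6}; Z3 = {0, 1, 2, 4, 5, 6}; fixed.
Sat(AF (¬a ∧ q)) = {0, 1, 2, 4, 5, 6}
|Sat(AF (¬a ∧ q))| = |{0, 1, 2, 4, 5, 6}| = 6.

6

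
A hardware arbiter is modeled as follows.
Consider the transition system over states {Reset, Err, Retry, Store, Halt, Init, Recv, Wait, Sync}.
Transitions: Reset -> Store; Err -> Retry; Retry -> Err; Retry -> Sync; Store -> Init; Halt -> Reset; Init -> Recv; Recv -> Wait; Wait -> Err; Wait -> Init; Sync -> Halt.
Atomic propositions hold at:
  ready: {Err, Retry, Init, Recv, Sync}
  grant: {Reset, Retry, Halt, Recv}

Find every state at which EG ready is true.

{Err, Retry}

EG ready: greatest fixpoint, start Z0 = {Err, Retry, Init, Recv, Sync}, keep only states in Sat with some successor in Z. Z1 = {Err, Retry, Init}; Z2 = {Err, Retry}; fixed.
Sat(EG ready) = {Err, Retry}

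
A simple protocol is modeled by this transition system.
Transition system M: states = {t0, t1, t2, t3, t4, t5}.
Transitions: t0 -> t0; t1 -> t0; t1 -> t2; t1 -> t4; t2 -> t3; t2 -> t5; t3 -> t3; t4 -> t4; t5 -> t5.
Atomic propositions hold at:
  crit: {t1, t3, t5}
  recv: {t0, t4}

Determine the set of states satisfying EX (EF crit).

{t1, t2, t3, t5}

EF crit: least fixpoint, start Z0 = {t1, t3, t5}, add states with some successor in Z. Z1 = {t1, t2, t3, t5}; fixed.
Sat(EF crit) = {t1, t2, t3, t5}
Sat(EX (EF crit)) = {s : some successor in {t1, t2, t3, t5}} = {t1, t2, t3, t5}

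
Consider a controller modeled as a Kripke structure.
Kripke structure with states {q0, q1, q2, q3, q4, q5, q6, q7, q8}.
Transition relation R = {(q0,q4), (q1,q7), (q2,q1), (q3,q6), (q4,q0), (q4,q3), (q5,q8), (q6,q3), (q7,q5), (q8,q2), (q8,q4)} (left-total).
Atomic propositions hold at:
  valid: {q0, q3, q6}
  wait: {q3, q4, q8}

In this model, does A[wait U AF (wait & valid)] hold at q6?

Yes

Sat(wait & valid) = {q3}
AF (wait & valid): least fixpoint, start Z0 = {q3}, add states with every successor in Z. Z1 = {q3, q6}; fixed.
Sat(AF (wait & valid)) = {q3, q6}
A[wait U AF (wait & valid)]: least fixpoint, start Z0 = Sat(AF (wait & valid)) = {q3, q6}, add states in Sat(wait) with every successor in Z. Already a fixed point.
Sat(A[wait U AF (wait & valid)]) = {q3, q6}
q6 ∈ Sat(A[wait U AF (wait & valid)]) = {q3, q6}, so the formula holds at q6.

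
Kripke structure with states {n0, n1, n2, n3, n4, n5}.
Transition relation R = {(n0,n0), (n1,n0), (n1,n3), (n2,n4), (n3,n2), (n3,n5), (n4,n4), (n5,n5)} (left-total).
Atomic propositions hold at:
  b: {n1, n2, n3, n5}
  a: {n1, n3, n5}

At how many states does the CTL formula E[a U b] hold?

E[a U b]: least fixpoint, start Z0 = Sat(b) = {n1, n2, n3, n5}, add states in Sat(a) with some successor in Z. Already a fixed point.
Sat(E[a U b]) = {n1, n2, n3, n5}
|Sat(E[a U b])| = |{n1, n2, n3, n5}| = 4.

4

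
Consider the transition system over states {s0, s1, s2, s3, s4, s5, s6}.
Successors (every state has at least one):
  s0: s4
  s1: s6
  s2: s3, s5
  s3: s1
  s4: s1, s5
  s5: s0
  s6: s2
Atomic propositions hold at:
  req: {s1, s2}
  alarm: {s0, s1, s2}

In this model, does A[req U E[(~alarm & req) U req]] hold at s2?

Sat(~alarm) = {s3, s4, s5, s6}
Sat(~alarm & req) = ∅
E[(~alarm & req) U req]: least fixpoint, start Z0 = Sat(req) = {s1, s2}, add states in Sat(~alarm & req) with some successor in Z. Already a fixed point.
Sat(E[(~alarm & req) U req]) = {s1, s2}
A[req U E[(~alarm & req) U req]]: least fixpoint, start Z0 = Sat(E[(~alarm & req) U req]) = {s1, s2}, add states in Sat(req) with every successor in Z. Already a fixed point.
Sat(A[req U E[(~alarm & req) U req]]) = {s1, s2}
s2 ∈ Sat(A[req U E[(~alarm & req) U req]]) = {s1, s2}, so the formula holds at s2.

Yes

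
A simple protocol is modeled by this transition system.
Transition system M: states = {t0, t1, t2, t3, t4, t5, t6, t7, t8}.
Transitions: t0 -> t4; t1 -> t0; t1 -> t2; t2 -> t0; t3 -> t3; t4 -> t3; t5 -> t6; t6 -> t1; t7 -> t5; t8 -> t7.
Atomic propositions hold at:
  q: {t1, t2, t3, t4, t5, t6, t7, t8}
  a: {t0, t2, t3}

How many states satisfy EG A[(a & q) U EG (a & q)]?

Sat(a & q) = {t2, t3}
EG (a & q): greatest fixpoint, start Z0 = {t2, t3}, keep only states in Sat with some successor in Z. Z1 = {t3}; fixed.
Sat(EG (a & q)) = {t3}
A[(a & q) U EG (a & q)]: least fixpoint, start Z0 = Sat(EG (a & q)) = {t3}, add states in Sat(a & q) with every successor in Z. Already a fixed point.
Sat(A[(a & q) U EG (a & q)]) = {t3}
EG A[(a & q) U EG (a & q)]: greatest fixpoint, start Z0 = {t3}, keep only states in Sat with some successor in Z. Already a fixed point.
Sat(EG A[(a & q) U EG (a & q)]) = {t3}
|Sat(EG A[(a & q) U EG (a & q)])| = |{t3}| = 1.

1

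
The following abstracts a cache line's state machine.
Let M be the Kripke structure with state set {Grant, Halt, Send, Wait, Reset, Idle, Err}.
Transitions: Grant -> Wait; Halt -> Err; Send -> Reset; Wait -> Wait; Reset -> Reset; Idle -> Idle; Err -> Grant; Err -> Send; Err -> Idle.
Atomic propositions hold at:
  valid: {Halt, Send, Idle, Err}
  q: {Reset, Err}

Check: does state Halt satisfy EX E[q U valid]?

E[q U valid]: least fixpoint, start Z0 = Sat(valid) = {Halt, Send, Idle, Err}, add states in Sat(q) with some successor in Z. Already a fixed point.
Sat(E[q U valid]) = {Halt, Send, Idle, Err}
Sat(EX E[q U valid]) = {s : some successor in {Halt, Send, Idle, Err}} = {Halt, Idle, Err}
Halt ∈ Sat(EX E[q U valid]) = {Halt, Idle, Err}, so the formula holds at Halt.

Yes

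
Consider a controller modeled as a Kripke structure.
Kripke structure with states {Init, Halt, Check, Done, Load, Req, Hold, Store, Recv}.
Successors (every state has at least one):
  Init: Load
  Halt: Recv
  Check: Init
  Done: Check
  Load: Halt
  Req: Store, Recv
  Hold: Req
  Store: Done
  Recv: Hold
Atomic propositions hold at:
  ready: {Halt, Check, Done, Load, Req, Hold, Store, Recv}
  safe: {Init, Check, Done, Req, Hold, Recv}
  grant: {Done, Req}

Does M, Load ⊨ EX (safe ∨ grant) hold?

No

Sat(safe ∨ grant) = {Init, Check, Done, Req, Hold, Recv}
Sat(EX (safe ∨ grant)) = {s : some successor in {Init, Check, Done, Req, Hold, Recv}} = {Halt, Check, Done, Req, Hold, Store, Recv}
Load ∉ Sat(EX (safe ∨ grant)) = {Halt, Check, Done, Req, Hold, Store, Recv}, so the formula does not hold at Load.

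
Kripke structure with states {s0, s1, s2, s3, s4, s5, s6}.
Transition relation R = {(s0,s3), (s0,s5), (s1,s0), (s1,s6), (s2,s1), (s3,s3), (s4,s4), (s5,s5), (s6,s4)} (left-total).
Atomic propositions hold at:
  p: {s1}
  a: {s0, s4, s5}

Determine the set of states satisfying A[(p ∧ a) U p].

{s1}

Sat(p ∧ a) = ∅
A[(p ∧ a) U p]: least fixpoint, start Z0 = Sat(p) = {s1}, add states in Sat(p ∧ a) with every successor in Z. Already a fixed point.
Sat(A[(p ∧ a) U p]) = {s1}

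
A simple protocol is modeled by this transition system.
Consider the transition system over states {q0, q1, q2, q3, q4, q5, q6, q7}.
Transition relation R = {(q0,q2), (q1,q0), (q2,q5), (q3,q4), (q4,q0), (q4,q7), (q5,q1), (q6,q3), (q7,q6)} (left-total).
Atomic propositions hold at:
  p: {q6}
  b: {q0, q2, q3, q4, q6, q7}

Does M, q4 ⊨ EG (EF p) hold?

EF p: least fixpoint, start Z0 = {q6}, add states with some successor in Z. Z1 = {q6, q7}; Z2 = {q4, q6, q7}; Z3 = {q3, q4, q6, q7}; fixed.
Sat(EF p) = {q3, q4, q6, q7}
EG (EF p): greatest fixpoint, start Z0 = {q3, q4, q6, q7}, keep only states in Sat with some successor in Z. Already a fixed point.
Sat(EG (EF p)) = {q3, q4, q6, q7}
q4 ∈ Sat(EG (EF p)) = {q3, q4, q6, q7}, so the formula holds at q4.

Yes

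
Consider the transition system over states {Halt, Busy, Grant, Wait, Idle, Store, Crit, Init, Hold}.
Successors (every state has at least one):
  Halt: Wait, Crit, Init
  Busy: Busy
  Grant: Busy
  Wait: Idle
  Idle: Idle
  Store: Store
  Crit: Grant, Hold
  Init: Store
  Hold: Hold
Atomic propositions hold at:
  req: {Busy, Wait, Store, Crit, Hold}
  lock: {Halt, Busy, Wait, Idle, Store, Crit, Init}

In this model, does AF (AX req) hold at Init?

Sat(AX req) = {s : every successor in {Busy, Wait, Store, Crit, Hold}} = {Busy, Grant, Store, Init, Hold}
AF (AX req): least fixpoint, start Z0 = {Busy, Grant, Store, Init, Hold}, add states with every successor in Z. Z1 = {Busy, Grant, Store, Crit, Init, Hold}; fixed.
Sat(AF (AX req)) = {Busy, Grant, Store, Crit, Init, Hold}
Init ∈ Sat(AF (AX req)) = {Busy, Grant, Store, Crit, Init, Hold}, so the formula holds at Init.

Yes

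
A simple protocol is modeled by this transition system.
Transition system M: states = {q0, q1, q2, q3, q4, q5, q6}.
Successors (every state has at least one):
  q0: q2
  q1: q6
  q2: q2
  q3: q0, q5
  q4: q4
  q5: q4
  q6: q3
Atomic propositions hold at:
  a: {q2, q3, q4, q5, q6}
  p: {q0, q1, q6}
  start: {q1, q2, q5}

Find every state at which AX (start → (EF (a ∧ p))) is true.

{q1, q4, q5, q6}

Sat(a ∧ p) = {q6}
EF (a ∧ p): least fixpoint, start Z0 = {q6}, add states with some successor in Z. Z1 = {q1, q6}; fixed.
Sat(EF (a ∧ p)) = {q1, q6}
Sat(start → (EF (a ∧ p))) = {q0, q1, q3, q4, q6}
Sat(AX (start → (EF (a ∧ p)))) = {s : every successor in {q0, q1, q3, q4, q6}} = {q1, q4, q5, q6}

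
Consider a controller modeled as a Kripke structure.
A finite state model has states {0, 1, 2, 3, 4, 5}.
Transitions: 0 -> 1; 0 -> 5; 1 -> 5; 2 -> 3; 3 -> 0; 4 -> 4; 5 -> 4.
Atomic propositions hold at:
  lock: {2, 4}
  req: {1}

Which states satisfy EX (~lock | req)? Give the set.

{0, 1, 2, 3}

Sat(~lock) = {0, 1, 3, 5}
Sat(~lock | req) = {0, 1, 3, 5}
Sat(EX (~lock | req)) = {s : some successor in {0, 1, 3, 5}} = {0, 1, 2, 3}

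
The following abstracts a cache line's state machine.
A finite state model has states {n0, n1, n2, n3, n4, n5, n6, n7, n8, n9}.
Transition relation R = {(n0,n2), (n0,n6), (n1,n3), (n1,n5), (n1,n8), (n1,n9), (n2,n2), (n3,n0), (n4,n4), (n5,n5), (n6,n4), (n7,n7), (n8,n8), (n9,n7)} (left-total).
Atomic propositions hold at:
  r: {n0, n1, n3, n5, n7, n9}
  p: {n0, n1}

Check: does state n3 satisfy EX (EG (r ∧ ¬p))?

No

Sat(¬p) = {n2, n3, n4, n5, n6, n7, n8, n9}
Sat(r ∧ ¬p) = {n3, n5, n7, n9}
EG (r ∧ ¬p): greatest fixpoint, start Z0 = {n3, n5, n7, n9}, keep only states in Sat with some successor in Z. Z1 = {n5, n7, n9}; fixed.
Sat(EG (r ∧ ¬p)) = {n5, n7, n9}
Sat(EX (EG (r ∧ ¬p))) = {s : some successor in {n5, n7, n9}} = {n1, n5, n7, n9}
n3 ∉ Sat(EX (EG (r ∧ ¬p))) = {n1, n5, n7, n9}, so the formula does not hold at n3.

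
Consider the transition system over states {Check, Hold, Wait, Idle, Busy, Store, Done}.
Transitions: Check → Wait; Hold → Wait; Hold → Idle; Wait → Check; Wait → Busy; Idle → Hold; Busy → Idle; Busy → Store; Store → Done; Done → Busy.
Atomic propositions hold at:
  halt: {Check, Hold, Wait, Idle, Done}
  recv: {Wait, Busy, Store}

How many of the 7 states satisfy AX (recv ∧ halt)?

1

Sat(recv ∧ halt) = {Wait}
Sat(AX (recv ∧ halt)) = {s : every successor in {Wait}} = {Check}
|Sat(AX (recv ∧ halt))| = |{Check}| = 1.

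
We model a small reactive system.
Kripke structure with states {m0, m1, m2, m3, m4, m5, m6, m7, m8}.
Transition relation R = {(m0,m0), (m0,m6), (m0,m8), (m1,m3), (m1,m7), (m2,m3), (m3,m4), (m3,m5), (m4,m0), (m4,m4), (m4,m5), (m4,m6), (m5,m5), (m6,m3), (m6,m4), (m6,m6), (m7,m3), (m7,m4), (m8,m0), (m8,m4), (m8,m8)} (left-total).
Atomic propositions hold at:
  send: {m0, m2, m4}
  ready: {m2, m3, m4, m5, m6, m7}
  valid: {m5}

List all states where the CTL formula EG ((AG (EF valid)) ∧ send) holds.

EF valid: least fixpoint, start Z0 = {m5}, add states with some successor in Z. Z1 = {m3, m4, m5}; Z2 = {m1, m2, m3, m4, m5, m6, m7, m8}; Z3 = {m0, m1, m2, m3, m4, m5, m6, m7, m8}; fixed.
Sat(EF valid) = {m0, m1, m2, m3, m4, m5, m6, m7, m8}
AG (EF valid): greatest fixpoint, start Z0 = {m0, m1, m2, m3, m4, m5, m6, m7, m8}, keep only states in Sat with every successor in Z. Already a fixed point.
Sat(AG (EF valid)) = {m0, m1, m2, m3, m4, m5, m6, m7, m8}
Sat((AG (EF valid)) ∧ send) = {m0, m2, m4}
EG ((AG (EF valid)) ∧ send): greatest fixpoint, start Z0 = {m0, m2, m4}, keep only states in Sat with some successor in Z. Z1 = {m0, m4}; fixed.
Sat(EG ((AG (EF valid)) ∧ send)) = {m0, m4}

{m0, m4}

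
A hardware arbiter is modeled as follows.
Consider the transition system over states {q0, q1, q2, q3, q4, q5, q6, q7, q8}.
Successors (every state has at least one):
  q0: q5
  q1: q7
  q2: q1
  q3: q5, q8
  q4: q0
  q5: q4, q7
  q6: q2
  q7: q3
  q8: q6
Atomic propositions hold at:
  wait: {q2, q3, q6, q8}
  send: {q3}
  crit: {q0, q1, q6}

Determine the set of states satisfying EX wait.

{q3, q6, q7, q8}

Sat(EX wait) = {s : some successor in {q2, q3, q6, q8}} = {q3, q6, q7, q8}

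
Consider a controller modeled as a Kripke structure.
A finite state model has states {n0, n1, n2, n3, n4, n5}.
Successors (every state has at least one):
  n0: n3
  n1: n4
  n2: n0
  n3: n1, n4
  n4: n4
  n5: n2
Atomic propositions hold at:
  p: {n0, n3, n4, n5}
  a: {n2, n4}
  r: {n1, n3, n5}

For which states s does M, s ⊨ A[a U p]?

A[a U p]: least fixpoint, start Z0 = Sat(p) = {n0, n3, n4, n5}, add states in Sat(a) with every successor in Z. Z1 = {n0, n2, n3, n4, n5}; fixed.
Sat(A[a U p]) = {n0, n2, n3, n4, n5}

{n0, n2, n3, n4, n5}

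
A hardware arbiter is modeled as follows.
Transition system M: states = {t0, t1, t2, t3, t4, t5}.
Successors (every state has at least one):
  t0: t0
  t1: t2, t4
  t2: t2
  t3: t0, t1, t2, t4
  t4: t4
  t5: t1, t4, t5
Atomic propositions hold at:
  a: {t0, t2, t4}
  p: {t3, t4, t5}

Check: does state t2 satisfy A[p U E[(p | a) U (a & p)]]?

No

Sat(p | a) = {t0, t2, t3, t4, t5}
Sat(a & p) = {t4}
E[(p | a) U (a & p)]: least fixpoint, start Z0 = Sat((a & p)) = {t4}, add states in Sat(p | a) with some successor in Z. Z1 = {t3, t4, t5}; fixed.
Sat(E[(p | a) U (a & p)]) = {t3, t4, t5}
A[p U E[(p | a) U (a & p)]]: least fixpoint, start Z0 = Sat(E[(p | a) U (a & p)]) = {t3, t4, t5}, add states in Sat(p) with every successor in Z. Already a fixed point.
Sat(A[p U E[(p | a) U (a & p)]]) = {t3, t4, t5}
t2 ∉ Sat(A[p U E[(p | a) U (a & p)]]) = {t3, t4, t5}, so the formula does not hold at t2.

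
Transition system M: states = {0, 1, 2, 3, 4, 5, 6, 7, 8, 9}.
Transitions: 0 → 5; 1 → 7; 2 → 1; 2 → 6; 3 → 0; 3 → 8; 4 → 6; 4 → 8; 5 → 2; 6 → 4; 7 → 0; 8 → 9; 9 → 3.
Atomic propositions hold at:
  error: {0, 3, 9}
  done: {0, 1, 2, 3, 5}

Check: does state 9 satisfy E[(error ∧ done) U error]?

Yes

Sat(error ∧ done) = {0, 3}
E[(error ∧ done) U error]: least fixpoint, start Z0 = Sat(error) = {0, 3, 9}, add states in Sat(error ∧ done) with some successor in Z. Already a fixed point.
Sat(E[(error ∧ done) U error]) = {0, 3, 9}
9 ∈ Sat(E[(error ∧ done) U error]) = {0, 3, 9}, so the formula holds at 9.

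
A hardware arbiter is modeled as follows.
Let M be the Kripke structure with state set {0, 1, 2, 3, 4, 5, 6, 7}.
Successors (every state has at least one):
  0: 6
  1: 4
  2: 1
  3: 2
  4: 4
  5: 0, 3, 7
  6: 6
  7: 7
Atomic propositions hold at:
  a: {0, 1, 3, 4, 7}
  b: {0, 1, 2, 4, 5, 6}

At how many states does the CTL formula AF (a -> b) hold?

7

Sat(a -> b) = {0, 1, 2, 4, 5, 6}
AF (a -> b): least fixpoint, start Z0 = {0, 1, 2, 4, 5, 6}, add states with every successor in Z. Z1 = {0, 1, 2, 3, 4, 5, 6}; fixed.
Sat(AF (a -> b)) = {0, 1, 2, 3, 4, 5, 6}
|Sat(AF (a -> b))| = |{0, 1, 2, 3, 4, 5, 6}| = 7.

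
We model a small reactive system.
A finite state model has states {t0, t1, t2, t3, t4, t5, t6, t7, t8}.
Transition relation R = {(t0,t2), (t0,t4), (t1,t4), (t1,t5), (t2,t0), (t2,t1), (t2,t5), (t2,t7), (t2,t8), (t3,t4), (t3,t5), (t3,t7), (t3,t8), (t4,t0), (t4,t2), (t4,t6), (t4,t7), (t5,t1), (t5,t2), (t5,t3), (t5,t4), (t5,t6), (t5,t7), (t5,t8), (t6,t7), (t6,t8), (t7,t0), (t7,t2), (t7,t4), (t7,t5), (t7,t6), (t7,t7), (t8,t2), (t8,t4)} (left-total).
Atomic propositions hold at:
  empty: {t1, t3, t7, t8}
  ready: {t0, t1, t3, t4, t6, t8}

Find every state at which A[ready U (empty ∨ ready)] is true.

Sat(empty ∨ ready) = {t0, t1, t3, t4, t6, t7, t8}
A[ready U (empty ∨ ready)]: least fixpoint, start Z0 = Sat((empty ∨ ready)) = {t0, t1, t3, t4, t6, t7, t8}, add states in Sat(ready) with every successor in Z. Already a fixed point.
Sat(A[ready U (empty ∨ ready)]) = {t0, t1, t3, t4, t6, t7, t8}

{t0, t1, t3, t4, t6, t7, t8}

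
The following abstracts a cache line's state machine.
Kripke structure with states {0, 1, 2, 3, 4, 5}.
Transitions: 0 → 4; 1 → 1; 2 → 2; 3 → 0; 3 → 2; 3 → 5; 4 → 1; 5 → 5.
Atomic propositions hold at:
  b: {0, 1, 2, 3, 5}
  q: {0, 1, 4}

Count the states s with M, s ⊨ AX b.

Sat(AX b) = {s : every successor in {0, 1, 2, 3, 5}} = {1, 2, 3, 4, 5}
|Sat(AX b)| = |{1, 2, 3, 4, 5}| = 5.

5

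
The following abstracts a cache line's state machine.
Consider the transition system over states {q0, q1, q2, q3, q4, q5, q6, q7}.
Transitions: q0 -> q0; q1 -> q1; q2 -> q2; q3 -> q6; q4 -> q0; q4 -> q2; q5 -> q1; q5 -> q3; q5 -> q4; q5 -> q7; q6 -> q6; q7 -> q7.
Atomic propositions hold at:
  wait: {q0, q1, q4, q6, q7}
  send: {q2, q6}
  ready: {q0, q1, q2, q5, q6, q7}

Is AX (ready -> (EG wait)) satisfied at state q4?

No

EG wait: greatest fixpoint, start Z0 = {q0, q1, q4, q6, q7}, keep only states in Sat with some successor in Z. Already a fixed point.
Sat(EG wait) = {q0, q1, q4, q6, q7}
Sat(ready -> (EG wait)) = {q0, q1, q3, q4, q6, q7}
Sat(AX (ready -> (EG wait))) = {s : every successor in {q0, q1, q3, q4, q6, q7}} = {q0, q1, q3, q5, q6, q7}
q4 ∉ Sat(AX (ready -> (EG wait))) = {q0, q1, q3, q5, q6, q7}, so the formula does not hold at q4.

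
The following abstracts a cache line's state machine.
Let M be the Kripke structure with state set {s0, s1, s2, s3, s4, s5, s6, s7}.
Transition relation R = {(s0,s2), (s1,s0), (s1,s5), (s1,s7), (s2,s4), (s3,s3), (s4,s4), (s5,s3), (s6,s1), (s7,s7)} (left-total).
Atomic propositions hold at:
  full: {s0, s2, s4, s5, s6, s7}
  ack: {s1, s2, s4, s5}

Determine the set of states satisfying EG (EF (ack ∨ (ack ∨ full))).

Sat(ack ∨ full) = {s0, s1, s2, s4, s5, s6, s7}
Sat(ack ∨ (ack ∨ full)) = {s0, s1, s2, s4, s5, s6, s7}
EF (ack ∨ (ack ∨ full)): least fixpoint, start Z0 = {s0, s1, s2, s4, s5, s6, s7}, add states with some successor in Z. Already a fixed point.
Sat(EF (ack ∨ (ack ∨ full))) = {s0, s1, s2, s4, s5, s6, s7}
EG (EF (ack ∨ (ack ∨ full))): greatest fixpoint, start Z0 = {s0, s1, s2, s4, s5, s6, s7}, keep only states in Sat with some successor in Z. Z1 = {s0, s1, s2, s4, s6, s7}; fixed.
Sat(EG (EF (ack ∨ (ack ∨ full)))) = {s0, s1, s2, s4, s6, s7}

{s0, s1, s2, s4, s6, s7}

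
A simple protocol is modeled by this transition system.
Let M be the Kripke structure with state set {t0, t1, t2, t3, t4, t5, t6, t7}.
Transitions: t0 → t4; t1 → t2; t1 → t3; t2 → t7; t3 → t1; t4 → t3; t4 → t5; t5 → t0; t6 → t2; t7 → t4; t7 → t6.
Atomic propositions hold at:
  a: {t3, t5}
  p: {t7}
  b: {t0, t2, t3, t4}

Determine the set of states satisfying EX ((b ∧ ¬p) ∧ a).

Sat(¬p) = {t0, t1, t2, t3, t4, t5, t6}
Sat(b ∧ ¬p) = {t0, t2, t3, t4}
Sat((b ∧ ¬p) ∧ a) = {t3}
Sat(EX ((b ∧ ¬p) ∧ a)) = {s : some successor in {t3}} = {t1, t4}

{t1, t4}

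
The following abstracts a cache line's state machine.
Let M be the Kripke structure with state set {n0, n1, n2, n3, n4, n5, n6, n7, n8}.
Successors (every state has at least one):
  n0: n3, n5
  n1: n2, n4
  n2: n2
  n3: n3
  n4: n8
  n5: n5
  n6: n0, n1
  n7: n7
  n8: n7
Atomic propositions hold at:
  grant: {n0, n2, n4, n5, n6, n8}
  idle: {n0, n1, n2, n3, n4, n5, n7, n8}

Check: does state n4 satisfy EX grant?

Yes

Sat(EX grant) = {s : some successor in {n0, n2, n4, n5, n6, n8}} = {n0, n1, n2, n4, n5, n6}
n4 ∈ Sat(EX grant) = {n0, n1, n2, n4, n5, n6}, so the formula holds at n4.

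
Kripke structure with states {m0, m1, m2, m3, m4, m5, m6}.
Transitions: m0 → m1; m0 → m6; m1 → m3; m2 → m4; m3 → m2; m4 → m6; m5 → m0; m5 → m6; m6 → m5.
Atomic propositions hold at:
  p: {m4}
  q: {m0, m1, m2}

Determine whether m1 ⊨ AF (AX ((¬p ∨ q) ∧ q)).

Sat(¬p) = {m0, m1, m2, m3, m5, m6}
Sat(¬p ∨ q) = {m0, m1, m2, m3, m5, m6}
Sat((¬p ∨ q) ∧ q) = {m0, m1, m2}
Sat(AX ((¬p ∨ q) ∧ q)) = {s : every successor in {m0, m1, m2}} = {m3}
AF (AX ((¬p ∨ q) ∧ q)): least fixpoint, start Z0 = {m3}, add states with every successor in Z. Z1 = {m1, m3}; fixed.
Sat(AF (AX ((¬p ∨ q) ∧ q))) = {m1, m3}
m1 ∈ Sat(AF (AX ((¬p ∨ q) ∧ q))) = {m1, m3}, so the formula holds at m1.

Yes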